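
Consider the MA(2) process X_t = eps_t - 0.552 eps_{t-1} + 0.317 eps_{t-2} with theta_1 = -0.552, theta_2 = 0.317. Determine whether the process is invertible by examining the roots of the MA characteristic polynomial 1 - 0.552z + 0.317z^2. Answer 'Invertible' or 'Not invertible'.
\text{Invertible}

The MA(q) characteristic polynomial is P(z) = 1 - 0.552z + 0.317z^2.
Invertibility requires all roots to lie outside the unit circle, i.e. |z| > 1 for every root.
Set 1 + (-0.552) z + (0.317) z^2 = 0, i.e. a z^2 + b z + c = 0 with a = 0.317, b = -0.552, c = 1.
Discriminant D = b^2 - 4ac = (-0.552)^2 - 4*(0.317)*1 = 0.304704 - (1.268) = -0.963296.
D < 0, so the roots are the complex-conjugate pair z = (-b +/- i sqrt(-D)) / (2a) = 0.8707 +/- 1.5481i.
For a conjugate pair |z|^2 = z * conj(z) = (product of roots) = c/a = 1/(0.317) = 3.154574, so |z| = sqrt(3.154574) = 1.7761 for both roots.
Moduli of all roots: 1.7761, 1.7761.
All moduli strictly greater than 1? Yes.
Verdict: Invertible.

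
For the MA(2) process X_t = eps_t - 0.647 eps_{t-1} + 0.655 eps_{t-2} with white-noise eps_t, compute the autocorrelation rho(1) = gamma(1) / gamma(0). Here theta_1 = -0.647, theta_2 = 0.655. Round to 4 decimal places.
\rho(1) = -0.5795

For an MA(q) process with theta_0 = 1, the autocovariance is
  gamma(k) = sigma^2 * sum_{i=0..q-k} theta_i * theta_{i+k},
and rho(k) = gamma(k) / gamma(0). Sigma^2 cancels.
  numerator   = (1)*(-0.647) + (-0.647)*(0.655) = -1.070785.
  denominator = (1)^2 + (-0.647)^2 + (0.655)^2 = 1.847634.
  rho(1) = -1.070785 / 1.847634 = -0.5795.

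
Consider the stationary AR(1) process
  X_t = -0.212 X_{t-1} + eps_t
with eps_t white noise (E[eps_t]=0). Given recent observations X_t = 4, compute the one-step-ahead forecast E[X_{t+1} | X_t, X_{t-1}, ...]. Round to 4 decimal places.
E[X_{t+1} \mid \mathcal F_t] = -0.8480

For an AR(p) model X_t = c + sum_i phi_i X_{t-i} + eps_t, the
one-step-ahead conditional mean is
  E[X_{t+1} | X_t, ...] = c + sum_i phi_i X_{t+1-i}.
Substitute known values:
  E[X_{t+1} | ...] = (-0.212) * (4)
                   = -0.8480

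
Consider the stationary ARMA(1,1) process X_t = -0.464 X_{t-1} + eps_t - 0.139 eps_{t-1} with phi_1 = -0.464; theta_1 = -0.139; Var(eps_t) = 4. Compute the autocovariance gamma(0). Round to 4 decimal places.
\gamma(0) = 5.8535

Multiply the model equation by X_{t-k} and take expectations. With theta_0 = psi_0 = 1 and psi_j the MA(infinity) weights, this gives
  gamma(k) - sum_i phi_i gamma(k-i) = c_k,
  c_k = sigma^2 * sum_{j=k..q} theta_j psi_{j-k}   (c_k = 0 for k > q),
using gamma(-m) = gamma(m).
psi-weights needed (psi_j = theta_j + sum_i phi_i psi_{j-i}):
  psi_1 = theta_1 + phi_1 = -0.139 + (-0.464) = -0.603
Right-hand sides:
  c_0 = sigma^2 (1 + theta_1 psi_1) = 4 * (1 + (-0.139)(-0.603)) = 4 * 1.083817 = 4.335268
  c_1 = sigma^2 theta_1 = 4 * (-0.139) = -0.556
  c_2 = 0
Equations for k = 0 and k = 1 (AR order 1):
  gamma(0) = phi_1 gamma(1) + c_0
  gamma(1) = phi_1 gamma(0) + c_1
Substituting the second into the first: gamma(0) (1 - phi_1^2) = c_0 + phi_1 c_1, so
  gamma(0) = (c_0 + phi_1 c_1) / (1 - phi_1^2) = (4.335268 + (-0.464)(-0.556)) / (1 - (-0.464)^2) = 4.593252 / 0.784704 = 5.853484.
Therefore gamma(0) = 5.8535 (to 4 decimal places).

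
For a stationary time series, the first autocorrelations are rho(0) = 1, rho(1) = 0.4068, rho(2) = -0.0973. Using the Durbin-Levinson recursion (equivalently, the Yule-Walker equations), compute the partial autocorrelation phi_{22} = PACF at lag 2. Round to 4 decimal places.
\phi_{22} = -0.3149

The PACF at lag k is phi_{kk}, the last component of the solution
to the Yule-Walker system G_k phi = r_k where
  (G_k)_{ij} = rho(|i - j|), (r_k)_i = rho(i), i,j = 1..k.
Equivalently, Durbin-Levinson gives phi_{kk} iteratively:
  phi_{11} = rho(1)
  phi_{kk} = [rho(k) - sum_{j=1..k-1} phi_{k-1,j} rho(k-j)]
            / [1 - sum_{j=1..k-1} phi_{k-1,j} rho(j)],
  phi_{k,j} = phi_{k-1,j} - phi_{kk} phi_{k-1,k-j},  j = 1..k-1.
Step k = 1:
  phi_11 = rho(1) = 0.4068.
Step k = 2:
  phi_22 = [rho(2) - phi_11 rho(1)] / [1 - phi_11 rho(1)] = [-0.0973 - (0.4068)(0.4068)] / [1 - (0.4068)(0.4068)]
         = -0.26278624 / 0.83451376 = -0.3149.
Therefore phi_{22} = -0.3149.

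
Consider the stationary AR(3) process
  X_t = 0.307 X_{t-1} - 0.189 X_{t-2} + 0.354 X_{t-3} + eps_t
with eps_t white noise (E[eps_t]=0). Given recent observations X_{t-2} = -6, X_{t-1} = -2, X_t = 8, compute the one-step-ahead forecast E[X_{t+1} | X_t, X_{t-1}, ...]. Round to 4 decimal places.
E[X_{t+1} \mid \mathcal F_t] = 0.7100

For an AR(p) model X_t = c + sum_i phi_i X_{t-i} + eps_t, the
one-step-ahead conditional mean is
  E[X_{t+1} | X_t, ...] = c + sum_i phi_i X_{t+1-i}.
Substitute known values:
  E[X_{t+1} | ...] = (0.307) * (8) + (-0.189) * (-2) + (0.354) * (-6)
                   = 0.7100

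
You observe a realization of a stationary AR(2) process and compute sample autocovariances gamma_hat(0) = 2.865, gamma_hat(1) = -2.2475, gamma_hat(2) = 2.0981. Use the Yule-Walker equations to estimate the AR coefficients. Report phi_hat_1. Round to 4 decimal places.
\hat\phi_{1} = -0.5460

The Yule-Walker equations for an AR(p) process read, in matrix form,
  Gamma_p phi = r_p,   with   (Gamma_p)_{ij} = gamma(|i - j|),
                       (r_p)_i = gamma(i),   i,j = 1..p.
Substitute the sample gammas (Toeplitz matrix and right-hand side of size 2):
  Gamma_p = [[2.865, -2.2475], [-2.2475, 2.865]]
  r_p     = [-2.2475, 2.0981]
Written out:
  2.865 phi_1 - 2.2475 phi_2 = -2.2475
  -2.2475 phi_1 + 2.865 phi_2 = 2.0981
Solve by Cramer's rule:
  det = gamma(0)^2 - gamma(1)^2 = (2.865)^2 - (-2.2475)^2 = 8.208225 - 5.05125625 = 3.15696875
  phi_hat_1 = [gamma(1) gamma(0) - gamma(1) gamma(2)] / det = [(-2.2475)(2.865) - (-2.2475)(2.0981)] / 3.15696875 = -1.72360775 / 3.15696875 = -0.546
  phi_hat_2 = [gamma(0) gamma(2) - gamma(1)^2] / det = [(2.865)(2.0981) - (-2.2475)^2] / 3.15696875 = 0.95980025 / 3.15696875 = 0.304
So phi_hat = [-0.5460, 0.3040].
Therefore phi_hat_1 = -0.5460.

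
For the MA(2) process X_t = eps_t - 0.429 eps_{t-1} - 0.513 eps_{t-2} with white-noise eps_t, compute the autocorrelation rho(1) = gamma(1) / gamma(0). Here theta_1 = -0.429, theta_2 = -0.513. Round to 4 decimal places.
\rho(1) = -0.1444

For an MA(q) process with theta_0 = 1, the autocovariance is
  gamma(k) = sigma^2 * sum_{i=0..q-k} theta_i * theta_{i+k},
and rho(k) = gamma(k) / gamma(0). Sigma^2 cancels.
  numerator   = (1)*(-0.429) + (-0.429)*(-0.513) = -0.208923.
  denominator = (1)^2 + (-0.429)^2 + (-0.513)^2 = 1.44721.
  rho(1) = -0.208923 / 1.44721 = -0.1444.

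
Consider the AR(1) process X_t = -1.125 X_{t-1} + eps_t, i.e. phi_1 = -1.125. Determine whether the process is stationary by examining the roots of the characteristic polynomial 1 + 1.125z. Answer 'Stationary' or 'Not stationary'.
\text{Not stationary}

The AR(p) characteristic polynomial is P(z) = 1 + 1.125z.
Stationarity requires all roots to lie outside the unit circle, i.e. |z| > 1 for every root.
This is linear in z: 1 + (1.125) z = 0  =>  z = -1/(1.125) = -0.888889,  |z| = 0.888889.
Moduli of all roots: 0.8889.
All moduli strictly greater than 1? No.
Verdict: Not stationary.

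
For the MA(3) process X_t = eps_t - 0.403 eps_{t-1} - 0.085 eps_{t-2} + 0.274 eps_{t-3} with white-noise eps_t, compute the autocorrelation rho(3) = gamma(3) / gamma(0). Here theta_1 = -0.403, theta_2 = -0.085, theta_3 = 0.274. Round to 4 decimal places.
\rho(3) = 0.2201

For an MA(q) process with theta_0 = 1, the autocovariance is
  gamma(k) = sigma^2 * sum_{i=0..q-k} theta_i * theta_{i+k},
and rho(k) = gamma(k) / gamma(0). Sigma^2 cancels.
  numerator   = (1)*(0.274) = 0.274.
  denominator = (1)^2 + (-0.403)^2 + (-0.085)^2 + (0.274)^2 = 1.24471.
  rho(3) = 0.274 / 1.24471 = 0.2201.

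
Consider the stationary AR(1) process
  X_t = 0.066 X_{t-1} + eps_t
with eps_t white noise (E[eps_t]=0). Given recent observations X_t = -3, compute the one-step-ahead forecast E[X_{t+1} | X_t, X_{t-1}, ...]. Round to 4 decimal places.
E[X_{t+1} \mid \mathcal F_t] = -0.1980

For an AR(p) model X_t = c + sum_i phi_i X_{t-i} + eps_t, the
one-step-ahead conditional mean is
  E[X_{t+1} | X_t, ...] = c + sum_i phi_i X_{t+1-i}.
Substitute known values:
  E[X_{t+1} | ...] = (0.066) * (-3)
                   = -0.1980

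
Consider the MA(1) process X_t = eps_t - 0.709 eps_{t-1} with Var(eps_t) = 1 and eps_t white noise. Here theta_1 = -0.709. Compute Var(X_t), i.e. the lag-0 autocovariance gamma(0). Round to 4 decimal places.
\gamma(0) = 1.5027

For an MA(q) process X_t = eps_t + sum_i theta_i eps_{t-i} with
Var(eps_t) = sigma^2, the variance is
  gamma(0) = sigma^2 * (1 + sum_i theta_i^2).
  sum_i theta_i^2 = (-0.709)^2 = 0.502681.
  gamma(0) = 1 * (1 + 0.502681) = 1 * 1.502681 = 1.502681, which rounds to 1.5027.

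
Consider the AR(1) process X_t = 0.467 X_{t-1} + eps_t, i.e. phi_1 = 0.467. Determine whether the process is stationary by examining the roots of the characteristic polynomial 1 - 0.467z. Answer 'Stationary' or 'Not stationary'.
\text{Stationary}

The AR(p) characteristic polynomial is P(z) = 1 - 0.467z.
Stationarity requires all roots to lie outside the unit circle, i.e. |z| > 1 for every root.
This is linear in z: 1 + (-0.467) z = 0  =>  z = -1/(-0.467) = 2.141328,  |z| = 2.141328.
Moduli of all roots: 2.1413.
All moduli strictly greater than 1? Yes.
Verdict: Stationary.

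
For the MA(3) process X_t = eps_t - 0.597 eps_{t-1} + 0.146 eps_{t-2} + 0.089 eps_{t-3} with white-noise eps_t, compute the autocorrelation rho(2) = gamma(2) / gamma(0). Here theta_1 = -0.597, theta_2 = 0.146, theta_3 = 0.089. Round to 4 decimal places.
\rho(2) = 0.0670

For an MA(q) process with theta_0 = 1, the autocovariance is
  gamma(k) = sigma^2 * sum_{i=0..q-k} theta_i * theta_{i+k},
and rho(k) = gamma(k) / gamma(0). Sigma^2 cancels.
  numerator   = (1)*(0.146) + (-0.597)*(0.089) = 0.092867.
  denominator = (1)^2 + (-0.597)^2 + (0.146)^2 + (0.089)^2 = 1.385646.
  rho(2) = 0.092867 / 1.385646 = 0.0670.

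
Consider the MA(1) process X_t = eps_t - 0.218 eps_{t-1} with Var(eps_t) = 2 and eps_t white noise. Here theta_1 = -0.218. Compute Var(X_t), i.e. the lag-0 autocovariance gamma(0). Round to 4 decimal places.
\gamma(0) = 2.0950

For an MA(q) process X_t = eps_t + sum_i theta_i eps_{t-i} with
Var(eps_t) = sigma^2, the variance is
  gamma(0) = sigma^2 * (1 + sum_i theta_i^2).
  sum_i theta_i^2 = (-0.218)^2 = 0.047524.
  gamma(0) = 2 * (1 + 0.047524) = 2 * 1.047524 = 2.095048, which rounds to 2.0950.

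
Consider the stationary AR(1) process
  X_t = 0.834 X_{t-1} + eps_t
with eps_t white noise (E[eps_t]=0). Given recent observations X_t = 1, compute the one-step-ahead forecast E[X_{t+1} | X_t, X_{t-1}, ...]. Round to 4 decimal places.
E[X_{t+1} \mid \mathcal F_t] = 0.8340

For an AR(p) model X_t = c + sum_i phi_i X_{t-i} + eps_t, the
one-step-ahead conditional mean is
  E[X_{t+1} | X_t, ...] = c + sum_i phi_i X_{t+1-i}.
Substitute known values:
  E[X_{t+1} | ...] = (0.834) * (1)
                   = 0.8340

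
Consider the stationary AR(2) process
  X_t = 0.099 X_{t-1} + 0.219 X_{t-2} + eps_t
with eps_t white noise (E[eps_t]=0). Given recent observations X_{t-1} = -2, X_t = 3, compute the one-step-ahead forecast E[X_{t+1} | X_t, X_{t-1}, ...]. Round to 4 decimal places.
E[X_{t+1} \mid \mathcal F_t] = -0.1410

For an AR(p) model X_t = c + sum_i phi_i X_{t-i} + eps_t, the
one-step-ahead conditional mean is
  E[X_{t+1} | X_t, ...] = c + sum_i phi_i X_{t+1-i}.
Substitute known values:
  E[X_{t+1} | ...] = (0.099) * (3) + (0.219) * (-2)
                   = -0.1410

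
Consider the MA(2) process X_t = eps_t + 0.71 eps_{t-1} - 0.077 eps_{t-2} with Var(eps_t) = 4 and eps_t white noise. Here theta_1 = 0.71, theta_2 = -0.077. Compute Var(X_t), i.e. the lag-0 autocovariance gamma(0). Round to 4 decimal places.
\gamma(0) = 6.0401

For an MA(q) process X_t = eps_t + sum_i theta_i eps_{t-i} with
Var(eps_t) = sigma^2, the variance is
  gamma(0) = sigma^2 * (1 + sum_i theta_i^2).
  sum_i theta_i^2 = (0.71)^2 + (-0.077)^2 = 0.5041 + 0.005929 = 0.510029.
  gamma(0) = 4 * (1 + 0.510029) = 4 * 1.510029 = 6.040116, which rounds to 6.0401.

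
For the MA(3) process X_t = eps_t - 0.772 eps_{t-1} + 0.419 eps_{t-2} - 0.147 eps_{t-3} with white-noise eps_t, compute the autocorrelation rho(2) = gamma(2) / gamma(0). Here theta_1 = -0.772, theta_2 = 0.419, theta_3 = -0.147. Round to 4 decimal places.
\rho(2) = 0.2970

For an MA(q) process with theta_0 = 1, the autocovariance is
  gamma(k) = sigma^2 * sum_{i=0..q-k} theta_i * theta_{i+k},
and rho(k) = gamma(k) / gamma(0). Sigma^2 cancels.
  numerator   = (1)*(0.419) + (-0.772)*(-0.147) = 0.532484.
  denominator = (1)^2 + (-0.772)^2 + (0.419)^2 + (-0.147)^2 = 1.793154.
  rho(2) = 0.532484 / 1.793154 = 0.2970.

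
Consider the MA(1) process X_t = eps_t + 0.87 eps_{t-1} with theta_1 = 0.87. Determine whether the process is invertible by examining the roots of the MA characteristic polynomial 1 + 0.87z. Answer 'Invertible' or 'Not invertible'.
\text{Invertible}

The MA(q) characteristic polynomial is P(z) = 1 + 0.87z.
Invertibility requires all roots to lie outside the unit circle, i.e. |z| > 1 for every root.
This is linear in z: 1 + (0.87) z = 0  =>  z = -1/(0.87) = -1.149425,  |z| = 1.149425.
Moduli of all roots: 1.1494.
All moduli strictly greater than 1? Yes.
Verdict: Invertible.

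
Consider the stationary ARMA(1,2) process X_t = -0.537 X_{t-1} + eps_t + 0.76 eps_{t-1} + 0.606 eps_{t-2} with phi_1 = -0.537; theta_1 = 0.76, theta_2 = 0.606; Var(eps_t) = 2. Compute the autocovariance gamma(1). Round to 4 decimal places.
\gamma(1) = 0.3060

Multiply the model equation by X_{t-k} and take expectations. With theta_0 = psi_0 = 1 and psi_j the MA(infinity) weights, this gives
  gamma(k) - sum_i phi_i gamma(k-i) = c_k,
  c_k = sigma^2 * sum_{j=k..q} theta_j psi_{j-k}   (c_k = 0 for k > q),
using gamma(-m) = gamma(m).
psi-weights needed (psi_j = theta_j + sum_i phi_i psi_{j-i}):
  psi_1 = theta_1 + phi_1 = 0.76 + (-0.537) = 0.223
  psi_2 = theta_2 + phi_1 psi_1 = 0.606 + (-0.537)(0.223) = 0.486249
Right-hand sides:
  c_0 = sigma^2 (1 + theta_1 psi_1 + theta_2 psi_2) = 2 * (1 + (0.76)(0.223) + (0.606)(0.486249)) = 2 * 1.464147 = 2.928294
  c_1 = sigma^2 (theta_1 + theta_2 psi_1) = 2 * (0.76 + (0.606)(0.223)) = 1.790276
  c_2 = sigma^2 theta_2 = 2 * (0.606) = 1.212
Equations for k = 0 and k = 1 (AR order 1):
  gamma(0) = phi_1 gamma(1) + c_0
  gamma(1) = phi_1 gamma(0) + c_1
Substituting the second into the first: gamma(0) (1 - phi_1^2) = c_0 + phi_1 c_1, so
  gamma(0) = (c_0 + phi_1 c_1) / (1 - phi_1^2) = (2.928294 + (-0.537)(1.790276)) / (1 - (-0.537)^2) = 1.966916 / 0.711631 = 2.763954.
  gamma(1) = phi_1 gamma(0) + c_1 = (-0.537)(2.763954) + (1.790276) = 0.306033.
Therefore gamma(1) = 0.3060 (to 4 decimal places).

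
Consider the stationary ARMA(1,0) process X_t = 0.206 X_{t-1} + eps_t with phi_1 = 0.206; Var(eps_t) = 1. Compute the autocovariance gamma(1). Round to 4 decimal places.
\gamma(1) = 0.2151

Multiply the model equation by X_{t-k} and take expectations. With theta_0 = psi_0 = 1 and psi_j the MA(infinity) weights, this gives
  gamma(k) - sum_i phi_i gamma(k-i) = c_k,
  c_k = sigma^2 * sum_{j=k..q} theta_j psi_{j-k}   (c_k = 0 for k > q),
using gamma(-m) = gamma(m).
Pure AR (q = 0): c_0 = sigma^2 = 1, c_k = 0 for k >= 1.
Equations for k = 0 and k = 1 (AR order 1):
  gamma(0) = phi_1 gamma(1) + c_0
  gamma(1) = phi_1 gamma(0) + c_1
Substituting the second into the first: gamma(0) (1 - phi_1^2) = c_0 + phi_1 c_1, so
  gamma(0) = c_0 / (1 - phi_1^2) = 1 / (1 - (0.206)^2) = 1 / 0.957564 = 1.044317.
  gamma(1) = phi_1 gamma(0) = (0.206)(1.044317) = 0.215129.
Therefore gamma(1) = 0.2151 (to 4 decimal places).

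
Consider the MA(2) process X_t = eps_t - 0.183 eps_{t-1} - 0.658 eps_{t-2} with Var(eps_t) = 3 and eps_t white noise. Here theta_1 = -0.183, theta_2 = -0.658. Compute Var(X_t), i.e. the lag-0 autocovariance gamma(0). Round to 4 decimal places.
\gamma(0) = 4.3994

For an MA(q) process X_t = eps_t + sum_i theta_i eps_{t-i} with
Var(eps_t) = sigma^2, the variance is
  gamma(0) = sigma^2 * (1 + sum_i theta_i^2).
  sum_i theta_i^2 = (-0.183)^2 + (-0.658)^2 = 0.033489 + 0.432964 = 0.466453.
  gamma(0) = 3 * (1 + 0.466453) = 3 * 1.466453 = 4.399359, which rounds to 4.3994.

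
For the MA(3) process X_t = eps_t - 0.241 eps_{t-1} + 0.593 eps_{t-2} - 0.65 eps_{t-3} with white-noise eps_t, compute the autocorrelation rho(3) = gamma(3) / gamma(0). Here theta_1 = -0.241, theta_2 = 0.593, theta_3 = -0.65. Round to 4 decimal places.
\rho(3) = -0.3548

For an MA(q) process with theta_0 = 1, the autocovariance is
  gamma(k) = sigma^2 * sum_{i=0..q-k} theta_i * theta_{i+k},
and rho(k) = gamma(k) / gamma(0). Sigma^2 cancels.
  numerator   = (1)*(-0.65) = -0.65.
  denominator = (1)^2 + (-0.241)^2 + (0.593)^2 + (-0.65)^2 = 1.83223.
  rho(3) = -0.65 / 1.83223 = -0.3548.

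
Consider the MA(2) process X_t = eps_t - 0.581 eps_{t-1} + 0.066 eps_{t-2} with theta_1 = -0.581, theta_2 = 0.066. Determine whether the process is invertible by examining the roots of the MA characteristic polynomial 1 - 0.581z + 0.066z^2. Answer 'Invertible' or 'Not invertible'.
\text{Invertible}

The MA(q) characteristic polynomial is P(z) = 1 - 0.581z + 0.066z^2.
Invertibility requires all roots to lie outside the unit circle, i.e. |z| > 1 for every root.
Set 1 + (-0.581) z + (0.066) z^2 = 0, i.e. a z^2 + b z + c = 0 with a = 0.066, b = -0.581, c = 1.
Discriminant D = b^2 - 4ac = (-0.581)^2 - 4*(0.066)*1 = 0.337561 - (0.264) = 0.073561.
D >= 0, so the roots are real: z = (-b +/- sqrt(D)) / (2a) = (0.581 +/- 0.271221) / (0.132).
  z_1 = (0.581 + 0.271221) / (0.132) = 6.4562,   |z_1| = 6.4562.
  z_2 = (0.581 - 0.271221) / (0.132) = 2.3468,   |z_2| = 2.3468.
Moduli of all roots: 6.4562, 2.3468.
All moduli strictly greater than 1? Yes.
Verdict: Invertible.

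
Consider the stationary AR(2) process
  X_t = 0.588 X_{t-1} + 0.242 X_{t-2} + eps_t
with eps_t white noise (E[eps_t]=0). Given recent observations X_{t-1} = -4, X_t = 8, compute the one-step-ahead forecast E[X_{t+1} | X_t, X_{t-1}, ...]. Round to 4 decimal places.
E[X_{t+1} \mid \mathcal F_t] = 3.7360

For an AR(p) model X_t = c + sum_i phi_i X_{t-i} + eps_t, the
one-step-ahead conditional mean is
  E[X_{t+1} | X_t, ...] = c + sum_i phi_i X_{t+1-i}.
Substitute known values:
  E[X_{t+1} | ...] = (0.588) * (8) + (0.242) * (-4)
                   = 3.7360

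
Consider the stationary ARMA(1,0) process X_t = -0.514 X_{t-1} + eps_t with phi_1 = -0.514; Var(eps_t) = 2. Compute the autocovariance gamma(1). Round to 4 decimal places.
\gamma(1) = -1.3971

Multiply the model equation by X_{t-k} and take expectations. With theta_0 = psi_0 = 1 and psi_j the MA(infinity) weights, this gives
  gamma(k) - sum_i phi_i gamma(k-i) = c_k,
  c_k = sigma^2 * sum_{j=k..q} theta_j psi_{j-k}   (c_k = 0 for k > q),
using gamma(-m) = gamma(m).
Pure AR (q = 0): c_0 = sigma^2 = 2, c_k = 0 for k >= 1.
Equations for k = 0 and k = 1 (AR order 1):
  gamma(0) = phi_1 gamma(1) + c_0
  gamma(1) = phi_1 gamma(0) + c_1
Substituting the second into the first: gamma(0) (1 - phi_1^2) = c_0 + phi_1 c_1, so
  gamma(0) = c_0 / (1 - phi_1^2) = 2 / (1 - (-0.514)^2) = 2 / 0.735804 = 2.718115.
  gamma(1) = phi_1 gamma(0) = (-0.514)(2.718115) = -1.397111.
Therefore gamma(1) = -1.3971 (to 4 decimal places).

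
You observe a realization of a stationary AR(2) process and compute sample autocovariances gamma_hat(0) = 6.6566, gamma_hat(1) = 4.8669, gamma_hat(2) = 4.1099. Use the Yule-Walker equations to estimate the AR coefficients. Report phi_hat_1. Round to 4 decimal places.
\hat\phi_{1} = 0.6010

The Yule-Walker equations for an AR(p) process read, in matrix form,
  Gamma_p phi = r_p,   with   (Gamma_p)_{ij} = gamma(|i - j|),
                       (r_p)_i = gamma(i),   i,j = 1..p.
Substitute the sample gammas (Toeplitz matrix and right-hand side of size 2):
  Gamma_p = [[6.6566, 4.8669], [4.8669, 6.6566]]
  r_p     = [4.8669, 4.1099]
Written out:
  6.6566 phi_1 + 4.8669 phi_2 = 4.8669
  4.8669 phi_1 + 6.6566 phi_2 = 4.1099
Solve by Cramer's rule:
  det = gamma(0)^2 - gamma(1)^2 = (6.6566)^2 - (4.8669)^2 = 44.31032356 - 23.68671561 = 20.62360795
  phi_hat_1 = [gamma(1) gamma(0) - gamma(1) gamma(2)] / det = [(4.8669)(6.6566) - (4.8669)(4.1099)] / 20.62360795 = 12.39453423 / 20.62360795 = 0.601
  phi_hat_2 = [gamma(0) gamma(2) - gamma(1)^2] / det = [(6.6566)(4.1099) - (4.8669)^2] / 20.62360795 = 3.67124473 / 20.62360795 = 0.178
So phi_hat = [0.6010, 0.1780].
Therefore phi_hat_1 = 0.6010.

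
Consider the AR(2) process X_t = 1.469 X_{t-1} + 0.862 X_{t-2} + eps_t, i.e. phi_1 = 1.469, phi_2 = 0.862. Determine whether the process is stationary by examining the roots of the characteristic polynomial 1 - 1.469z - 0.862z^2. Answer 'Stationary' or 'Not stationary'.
\text{Not stationary}

The AR(p) characteristic polynomial is P(z) = 1 - 1.469z - 0.862z^2.
Stationarity requires all roots to lie outside the unit circle, i.e. |z| > 1 for every root.
Set 1 + (-1.469) z + (-0.862) z^2 = 0, i.e. a z^2 + b z + c = 0 with a = -0.862, b = -1.469, c = 1.
Discriminant D = b^2 - 4ac = (-1.469)^2 - 4*(-0.862)*1 = 2.157961 - (-3.448) = 5.605961.
D >= 0, so the roots are real: z = (-b +/- sqrt(D)) / (2a) = (1.469 +/- 2.367691) / (-1.724).
  z_1 = (1.469 + 2.367691) / (-1.724) = -2.2255,   |z_1| = 2.2255.
  z_2 = (1.469 - 2.367691) / (-1.724) = 0.5213,   |z_2| = 0.5213.
Moduli of all roots: 2.2255, 0.5213.
All moduli strictly greater than 1? No.
Verdict: Not stationary.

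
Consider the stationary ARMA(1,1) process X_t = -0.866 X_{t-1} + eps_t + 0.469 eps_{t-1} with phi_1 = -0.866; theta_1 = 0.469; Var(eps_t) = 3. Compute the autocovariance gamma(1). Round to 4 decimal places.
\gamma(1) = -2.8286

Multiply the model equation by X_{t-k} and take expectations. With theta_0 = psi_0 = 1 and psi_j the MA(infinity) weights, this gives
  gamma(k) - sum_i phi_i gamma(k-i) = c_k,
  c_k = sigma^2 * sum_{j=k..q} theta_j psi_{j-k}   (c_k = 0 for k > q),
using gamma(-m) = gamma(m).
psi-weights needed (psi_j = theta_j + sum_i phi_i psi_{j-i}):
  psi_1 = theta_1 + phi_1 = 0.469 + (-0.866) = -0.397
Right-hand sides:
  c_0 = sigma^2 (1 + theta_1 psi_1) = 3 * (1 + (0.469)(-0.397)) = 3 * 0.813807 = 2.441421
  c_1 = sigma^2 theta_1 = 3 * (0.469) = 1.407
  c_2 = 0
Equations for k = 0 and k = 1 (AR order 1):
  gamma(0) = phi_1 gamma(1) + c_0
  gamma(1) = phi_1 gamma(0) + c_1
Substituting the second into the first: gamma(0) (1 - phi_1^2) = c_0 + phi_1 c_1, so
  gamma(0) = (c_0 + phi_1 c_1) / (1 - phi_1^2) = (2.441421 + (-0.866)(1.407)) / (1 - (-0.866)^2) = 1.222959 / 0.250044 = 4.890975.
  gamma(1) = phi_1 gamma(0) + c_1 = (-0.866)(4.890975) + (1.407) = -2.828585.
Therefore gamma(1) = -2.8286 (to 4 decimal places).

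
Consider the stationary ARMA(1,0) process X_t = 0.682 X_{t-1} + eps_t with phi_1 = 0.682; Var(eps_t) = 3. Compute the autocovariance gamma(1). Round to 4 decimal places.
\gamma(1) = 3.8252

Multiply the model equation by X_{t-k} and take expectations. With theta_0 = psi_0 = 1 and psi_j the MA(infinity) weights, this gives
  gamma(k) - sum_i phi_i gamma(k-i) = c_k,
  c_k = sigma^2 * sum_{j=k..q} theta_j psi_{j-k}   (c_k = 0 for k > q),
using gamma(-m) = gamma(m).
Pure AR (q = 0): c_0 = sigma^2 = 3, c_k = 0 for k >= 1.
Equations for k = 0 and k = 1 (AR order 1):
  gamma(0) = phi_1 gamma(1) + c_0
  gamma(1) = phi_1 gamma(0) + c_1
Substituting the second into the first: gamma(0) (1 - phi_1^2) = c_0 + phi_1 c_1, so
  gamma(0) = c_0 / (1 - phi_1^2) = 3 / (1 - (0.682)^2) = 3 / 0.534876 = 5.608777.
  gamma(1) = phi_1 gamma(0) = (0.682)(5.608777) = 3.825186.
Therefore gamma(1) = 3.8252 (to 4 decimal places).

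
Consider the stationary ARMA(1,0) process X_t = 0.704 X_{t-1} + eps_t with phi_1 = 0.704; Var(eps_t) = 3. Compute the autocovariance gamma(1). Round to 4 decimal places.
\gamma(1) = 4.1873

Multiply the model equation by X_{t-k} and take expectations. With theta_0 = psi_0 = 1 and psi_j the MA(infinity) weights, this gives
  gamma(k) - sum_i phi_i gamma(k-i) = c_k,
  c_k = sigma^2 * sum_{j=k..q} theta_j psi_{j-k}   (c_k = 0 for k > q),
using gamma(-m) = gamma(m).
Pure AR (q = 0): c_0 = sigma^2 = 3, c_k = 0 for k >= 1.
Equations for k = 0 and k = 1 (AR order 1):
  gamma(0) = phi_1 gamma(1) + c_0
  gamma(1) = phi_1 gamma(0) + c_1
Substituting the second into the first: gamma(0) (1 - phi_1^2) = c_0 + phi_1 c_1, so
  gamma(0) = c_0 / (1 - phi_1^2) = 3 / (1 - (0.704)^2) = 3 / 0.504384 = 5.947849.
  gamma(1) = phi_1 gamma(0) = (0.704)(5.947849) = 4.187286.
Therefore gamma(1) = 4.1873 (to 4 decimal places).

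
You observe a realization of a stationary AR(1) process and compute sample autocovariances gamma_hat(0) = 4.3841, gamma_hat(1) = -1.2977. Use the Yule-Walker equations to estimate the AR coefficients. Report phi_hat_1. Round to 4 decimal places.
\hat\phi_{1} = -0.2960

The Yule-Walker equations for an AR(p) process read, in matrix form,
  Gamma_p phi = r_p,   with   (Gamma_p)_{ij} = gamma(|i - j|),
                       (r_p)_i = gamma(i),   i,j = 1..p.
Substitute the sample gammas (Toeplitz matrix and right-hand side of size 1):
  Gamma_p = [[4.3841]]
  r_p     = [-1.2977]
With p = 1 this is the single equation gamma(0) phi_1 = gamma(1):
  phi_hat_1 = gamma(1) / gamma(0) = -1.2977 / 4.3841 = -0.2960.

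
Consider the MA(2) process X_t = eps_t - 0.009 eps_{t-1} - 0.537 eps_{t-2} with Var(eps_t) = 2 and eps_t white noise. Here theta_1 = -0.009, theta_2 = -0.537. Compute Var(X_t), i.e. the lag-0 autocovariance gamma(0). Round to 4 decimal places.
\gamma(0) = 2.5769

For an MA(q) process X_t = eps_t + sum_i theta_i eps_{t-i} with
Var(eps_t) = sigma^2, the variance is
  gamma(0) = sigma^2 * (1 + sum_i theta_i^2).
  sum_i theta_i^2 = (-0.009)^2 + (-0.537)^2 = 0.000081 + 0.288369 = 0.28845.
  gamma(0) = 2 * (1 + 0.28845) = 2 * 1.28845 = 2.5769.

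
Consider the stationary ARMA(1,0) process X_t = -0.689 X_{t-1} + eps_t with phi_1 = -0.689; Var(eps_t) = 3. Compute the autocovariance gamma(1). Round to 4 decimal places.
\gamma(1) = -3.9351

Multiply the model equation by X_{t-k} and take expectations. With theta_0 = psi_0 = 1 and psi_j the MA(infinity) weights, this gives
  gamma(k) - sum_i phi_i gamma(k-i) = c_k,
  c_k = sigma^2 * sum_{j=k..q} theta_j psi_{j-k}   (c_k = 0 for k > q),
using gamma(-m) = gamma(m).
Pure AR (q = 0): c_0 = sigma^2 = 3, c_k = 0 for k >= 1.
Equations for k = 0 and k = 1 (AR order 1):
  gamma(0) = phi_1 gamma(1) + c_0
  gamma(1) = phi_1 gamma(0) + c_1
Substituting the second into the first: gamma(0) (1 - phi_1^2) = c_0 + phi_1 c_1, so
  gamma(0) = c_0 / (1 - phi_1^2) = 3 / (1 - (-0.689)^2) = 3 / 0.525279 = 5.711251.
  gamma(1) = phi_1 gamma(0) = (-0.689)(5.711251) = -3.935052.
Therefore gamma(1) = -3.9351 (to 4 decimal places).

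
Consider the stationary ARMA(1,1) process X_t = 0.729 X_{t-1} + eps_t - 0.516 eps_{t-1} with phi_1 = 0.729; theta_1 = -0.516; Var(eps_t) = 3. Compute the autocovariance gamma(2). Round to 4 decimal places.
\gamma(2) = 0.6202

Multiply the model equation by X_{t-k} and take expectations. With theta_0 = psi_0 = 1 and psi_j the MA(infinity) weights, this gives
  gamma(k) - sum_i phi_i gamma(k-i) = c_k,
  c_k = sigma^2 * sum_{j=k..q} theta_j psi_{j-k}   (c_k = 0 for k > q),
using gamma(-m) = gamma(m).
psi-weights needed (psi_j = theta_j + sum_i phi_i psi_{j-i}):
  psi_1 = theta_1 + phi_1 = -0.516 + (0.729) = 0.213
Right-hand sides:
  c_0 = sigma^2 (1 + theta_1 psi_1) = 3 * (1 + (-0.516)(0.213)) = 3 * 0.890092 = 2.670276
  c_1 = sigma^2 theta_1 = 3 * (-0.516) = -1.548
  c_2 = 0
Equations for k = 0 and k = 1 (AR order 1):
  gamma(0) = phi_1 gamma(1) + c_0
  gamma(1) = phi_1 gamma(0) + c_1
Substituting the second into the first: gamma(0) (1 - phi_1^2) = c_0 + phi_1 c_1, so
  gamma(0) = (c_0 + phi_1 c_1) / (1 - phi_1^2) = (2.670276 + (0.729)(-1.548)) / (1 - (0.729)^2) = 1.541784 / 0.468559 = 3.29048.
  gamma(1) = phi_1 gamma(0) + c_1 = (0.729)(3.29048) + (-1.548) = 0.85076.
For k = 2 (> q): gamma(2) = phi_1 gamma(1) = (0.729)(0.85076) = 0.620204.
Therefore gamma(2) = 0.6202 (to 4 decimal places).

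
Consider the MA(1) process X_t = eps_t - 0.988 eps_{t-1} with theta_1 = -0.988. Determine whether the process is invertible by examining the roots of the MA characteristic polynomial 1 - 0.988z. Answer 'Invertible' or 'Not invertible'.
\text{Invertible}

The MA(q) characteristic polynomial is P(z) = 1 - 0.988z.
Invertibility requires all roots to lie outside the unit circle, i.e. |z| > 1 for every root.
This is linear in z: 1 + (-0.988) z = 0  =>  z = -1/(-0.988) = 1.012146,  |z| = 1.012146.
Moduli of all roots: 1.0121.
All moduli strictly greater than 1? Yes.
Verdict: Invertible.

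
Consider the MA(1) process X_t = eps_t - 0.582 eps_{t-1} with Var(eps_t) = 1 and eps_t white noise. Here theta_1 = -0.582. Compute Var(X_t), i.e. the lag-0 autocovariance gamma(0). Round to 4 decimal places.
\gamma(0) = 1.3387

For an MA(q) process X_t = eps_t + sum_i theta_i eps_{t-i} with
Var(eps_t) = sigma^2, the variance is
  gamma(0) = sigma^2 * (1 + sum_i theta_i^2).
  sum_i theta_i^2 = (-0.582)^2 = 0.338724.
  gamma(0) = 1 * (1 + 0.338724) = 1 * 1.338724 = 1.338724, which rounds to 1.3387.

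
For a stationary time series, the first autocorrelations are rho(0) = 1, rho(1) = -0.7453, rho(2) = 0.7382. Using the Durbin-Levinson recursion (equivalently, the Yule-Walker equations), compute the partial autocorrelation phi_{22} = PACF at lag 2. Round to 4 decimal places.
\phi_{22} = 0.4111

The PACF at lag k is phi_{kk}, the last component of the solution
to the Yule-Walker system G_k phi = r_k where
  (G_k)_{ij} = rho(|i - j|), (r_k)_i = rho(i), i,j = 1..k.
Equivalently, Durbin-Levinson gives phi_{kk} iteratively:
  phi_{11} = rho(1)
  phi_{kk} = [rho(k) - sum_{j=1..k-1} phi_{k-1,j} rho(k-j)]
            / [1 - sum_{j=1..k-1} phi_{k-1,j} rho(j)],
  phi_{k,j} = phi_{k-1,j} - phi_{kk} phi_{k-1,k-j},  j = 1..k-1.
Step k = 1:
  phi_11 = rho(1) = -0.7453.
Step k = 2:
  phi_22 = [rho(2) - phi_11 rho(1)] / [1 - phi_11 rho(1)] = [0.7382 - (-0.7453)(-0.7453)] / [1 - (-0.7453)(-0.7453)]
         = 0.18272791 / 0.44452791 = 0.4111.
Therefore phi_{22} = 0.4111.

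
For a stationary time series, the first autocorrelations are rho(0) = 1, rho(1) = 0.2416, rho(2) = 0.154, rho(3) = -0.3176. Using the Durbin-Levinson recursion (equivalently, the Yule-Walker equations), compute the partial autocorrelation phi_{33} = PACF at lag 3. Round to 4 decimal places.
\phi_{33} = -0.4030

The PACF at lag k is phi_{kk}, the last component of the solution
to the Yule-Walker system G_k phi = r_k where
  (G_k)_{ij} = rho(|i - j|), (r_k)_i = rho(i), i,j = 1..k.
Equivalently, Durbin-Levinson gives phi_{kk} iteratively:
  phi_{11} = rho(1)
  phi_{kk} = [rho(k) - sum_{j=1..k-1} phi_{k-1,j} rho(k-j)]
            / [1 - sum_{j=1..k-1} phi_{k-1,j} rho(j)],
  phi_{k,j} = phi_{k-1,j} - phi_{kk} phi_{k-1,k-j},  j = 1..k-1.
Step k = 1:
  phi_11 = rho(1) = 0.2416.
Step k = 2:
  phi_22 = [rho(2) - phi_11 rho(1)] / [1 - phi_11 rho(1)] = [0.154 - (0.2416)(0.2416)] / [1 - (0.2416)(0.2416)]
         = 0.09562944 / 0.94162944 = 0.101557.
  Update: phi_21 = phi_11 - phi_22 phi_11 = 0.2416 - (0.101557)(0.2416) = 0.217064.
Step k = 3:
  phi_33 = [rho(3) - phi_21 rho(2) - phi_22 rho(1)] / [1 - phi_21 rho(1) - phi_22 rho(2)]
    numerator   = -0.3176 - (0.217064)(0.154) - (0.101557)(0.2416) = -0.37556408
    denominator = 1 - (0.217064)(0.2416) - (0.101557)(0.154) = 0.93191756
  phi_33 = -0.37556408 / 0.93191756 = -0.403.
Therefore phi_{33} = -0.4030.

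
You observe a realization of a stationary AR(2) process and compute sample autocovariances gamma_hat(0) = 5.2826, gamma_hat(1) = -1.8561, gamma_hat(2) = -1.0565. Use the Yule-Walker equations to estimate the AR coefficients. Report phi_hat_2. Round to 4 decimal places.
\hat\phi_{2} = -0.3690

The Yule-Walker equations for an AR(p) process read, in matrix form,
  Gamma_p phi = r_p,   with   (Gamma_p)_{ij} = gamma(|i - j|),
                       (r_p)_i = gamma(i),   i,j = 1..p.
Substitute the sample gammas (Toeplitz matrix and right-hand side of size 2):
  Gamma_p = [[5.2826, -1.8561], [-1.8561, 5.2826]]
  r_p     = [-1.8561, -1.0565]
Written out:
  5.2826 phi_1 - 1.8561 phi_2 = -1.8561
  -1.8561 phi_1 + 5.2826 phi_2 = -1.0565
Solve by Cramer's rule:
  det = gamma(0)^2 - gamma(1)^2 = (5.2826)^2 - (-1.8561)^2 = 27.90586276 - 3.44510721 = 24.46075555
  phi_hat_1 = [gamma(1) gamma(0) - gamma(1) gamma(2)] / det = [(-1.8561)(5.2826) - (-1.8561)(-1.0565)] / 24.46075555 = -11.76600351 / 24.46075555 = -0.481
  phi_hat_2 = [gamma(0) gamma(2) - gamma(1)^2] / det = [(5.2826)(-1.0565) - (-1.8561)^2] / 24.46075555 = -9.02617411 / 24.46075555 = -0.369
So phi_hat = [-0.4810, -0.3690].
Therefore phi_hat_2 = -0.3690.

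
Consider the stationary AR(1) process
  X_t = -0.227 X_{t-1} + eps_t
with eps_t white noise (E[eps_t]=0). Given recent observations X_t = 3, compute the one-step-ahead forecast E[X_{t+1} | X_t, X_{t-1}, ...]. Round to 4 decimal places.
E[X_{t+1} \mid \mathcal F_t] = -0.6810

For an AR(p) model X_t = c + sum_i phi_i X_{t-i} + eps_t, the
one-step-ahead conditional mean is
  E[X_{t+1} | X_t, ...] = c + sum_i phi_i X_{t+1-i}.
Substitute known values:
  E[X_{t+1} | ...] = (-0.227) * (3)
                   = -0.6810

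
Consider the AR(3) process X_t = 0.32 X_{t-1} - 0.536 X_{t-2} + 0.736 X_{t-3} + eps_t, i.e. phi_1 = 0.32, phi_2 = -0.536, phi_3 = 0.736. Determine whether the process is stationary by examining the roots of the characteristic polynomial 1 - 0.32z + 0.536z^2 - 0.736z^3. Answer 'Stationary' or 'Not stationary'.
\text{Stationary}

The AR(p) characteristic polynomial is P(z) = 1 - 0.32z + 0.536z^2 - 0.736z^3.
Stationarity requires all roots to lie outside the unit circle, i.e. |z| > 1 for every root.
Degree 3: look for a simple real root z0 first, then factor out (1 - z/z0) and solve the remaining quadratic.
Testing z0 = 1.25: P(1.25) = 1 + (-0.32)(1.25) + (0.536)(1.25)^2 + (-0.736)(1.25)^3
  = 1 + (-0.4) + (0.8375) + (-1.4375) = 0.  So z_0 = 1.25 is a root, |z_0| = 1.25.
Divide out the factor (1 - 0.8 z) = (1 - z/z0) (since 1/z0 = 0.8):
  P(z) = (1 - 0.8 z)(1 + (0.48) z + (0.92) z^2)
  [check: z-coef 0.48 - (0.8) = -0.32; z^2-coef 0.92 - (0.8)(0.48) = 0.536; z^3-coef -(0.8)(0.92) = -0.736.]
Remaining roots from the quadratic factor 1 + (0.48) z + (0.92) z^2:
  Set 1 + (0.48) z + (0.92) z^2 = 0, i.e. a z^2 + b z + c = 0 with a = 0.92, b = 0.48, c = 1.
  Discriminant D = b^2 - 4ac = (0.48)^2 - 4*(0.92)*1 = 0.2304 - (3.68) = -3.4496.
  D < 0, so the roots are the complex-conjugate pair z = (-b +/- i sqrt(-D)) / (2a) = -0.2609 +/- 1.0094i.
  For a conjugate pair |z|^2 = z * conj(z) = (product of roots) = c/a = 1/(0.92) = 1.086957, so |z| = sqrt(1.086957) = 1.0426 for both roots.
Moduli of all roots: 1.2500, 1.0426, 1.0426.
All moduli strictly greater than 1? Yes.
Verdict: Stationary.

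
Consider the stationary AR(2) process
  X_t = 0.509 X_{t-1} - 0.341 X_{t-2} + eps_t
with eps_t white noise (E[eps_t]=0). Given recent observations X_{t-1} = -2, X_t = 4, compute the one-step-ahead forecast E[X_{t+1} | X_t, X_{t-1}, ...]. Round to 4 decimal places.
E[X_{t+1} \mid \mathcal F_t] = 2.7180

For an AR(p) model X_t = c + sum_i phi_i X_{t-i} + eps_t, the
one-step-ahead conditional mean is
  E[X_{t+1} | X_t, ...] = c + sum_i phi_i X_{t+1-i}.
Substitute known values:
  E[X_{t+1} | ...] = (0.509) * (4) + (-0.341) * (-2)
                   = 2.7180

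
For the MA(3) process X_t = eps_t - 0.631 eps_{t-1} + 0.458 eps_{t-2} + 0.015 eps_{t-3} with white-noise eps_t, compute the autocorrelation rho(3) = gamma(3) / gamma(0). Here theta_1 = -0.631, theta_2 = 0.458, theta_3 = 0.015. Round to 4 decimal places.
\rho(3) = 0.0093

For an MA(q) process with theta_0 = 1, the autocovariance is
  gamma(k) = sigma^2 * sum_{i=0..q-k} theta_i * theta_{i+k},
and rho(k) = gamma(k) / gamma(0). Sigma^2 cancels.
  numerator   = (1)*(0.015) = 0.015.
  denominator = (1)^2 + (-0.631)^2 + (0.458)^2 + (0.015)^2 = 1.60815.
  rho(3) = 0.015 / 1.60815 = 0.0093.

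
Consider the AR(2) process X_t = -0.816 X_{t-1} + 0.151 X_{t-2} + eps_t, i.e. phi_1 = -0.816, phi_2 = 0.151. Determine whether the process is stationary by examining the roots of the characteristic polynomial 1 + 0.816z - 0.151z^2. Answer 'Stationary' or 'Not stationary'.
\text{Stationary}

The AR(p) characteristic polynomial is P(z) = 1 + 0.816z - 0.151z^2.
Stationarity requires all roots to lie outside the unit circle, i.e. |z| > 1 for every root.
Set 1 + (0.816) z + (-0.151) z^2 = 0, i.e. a z^2 + b z + c = 0 with a = -0.151, b = 0.816, c = 1.
Discriminant D = b^2 - 4ac = (0.816)^2 - 4*(-0.151)*1 = 0.665856 - (-0.604) = 1.269856.
D >= 0, so the roots are real: z = (-b +/- sqrt(D)) / (2a) = (-0.816 +/- 1.126879) / (-0.302).
  z_1 = (-0.816 + 1.126879) / (-0.302) = -1.0294,   |z_1| = 1.0294.
  z_2 = (-0.816 - 1.126879) / (-0.302) = 6.4334,   |z_2| = 6.4334.
Moduli of all roots: 1.0294, 6.4334.
All moduli strictly greater than 1? Yes.
Verdict: Stationary.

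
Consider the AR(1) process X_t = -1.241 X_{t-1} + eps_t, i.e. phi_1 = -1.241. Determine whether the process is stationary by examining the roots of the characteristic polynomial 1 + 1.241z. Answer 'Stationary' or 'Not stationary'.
\text{Not stationary}

The AR(p) characteristic polynomial is P(z) = 1 + 1.241z.
Stationarity requires all roots to lie outside the unit circle, i.e. |z| > 1 for every root.
This is linear in z: 1 + (1.241) z = 0  =>  z = -1/(1.241) = -0.805802,  |z| = 0.805802.
Moduli of all roots: 0.8058.
All moduli strictly greater than 1? No.
Verdict: Not stationary.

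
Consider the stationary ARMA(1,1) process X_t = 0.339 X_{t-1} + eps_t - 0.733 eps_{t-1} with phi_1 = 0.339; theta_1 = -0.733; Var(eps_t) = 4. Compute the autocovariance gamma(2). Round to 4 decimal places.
\gamma(2) = -0.4536

Multiply the model equation by X_{t-k} and take expectations. With theta_0 = psi_0 = 1 and psi_j the MA(infinity) weights, this gives
  gamma(k) - sum_i phi_i gamma(k-i) = c_k,
  c_k = sigma^2 * sum_{j=k..q} theta_j psi_{j-k}   (c_k = 0 for k > q),
using gamma(-m) = gamma(m).
psi-weights needed (psi_j = theta_j + sum_i phi_i psi_{j-i}):
  psi_1 = theta_1 + phi_1 = -0.733 + (0.339) = -0.394
Right-hand sides:
  c_0 = sigma^2 (1 + theta_1 psi_1) = 4 * (1 + (-0.733)(-0.394)) = 4 * 1.288802 = 5.155208
  c_1 = sigma^2 theta_1 = 4 * (-0.733) = -2.932
  c_2 = 0
Equations for k = 0 and k = 1 (AR order 1):
  gamma(0) = phi_1 gamma(1) + c_0
  gamma(1) = phi_1 gamma(0) + c_1
Substituting the second into the first: gamma(0) (1 - phi_1^2) = c_0 + phi_1 c_1, so
  gamma(0) = (c_0 + phi_1 c_1) / (1 - phi_1^2) = (5.155208 + (0.339)(-2.932)) / (1 - (0.339)^2) = 4.16126 / 0.885079 = 4.701569.
  gamma(1) = phi_1 gamma(0) + c_1 = (0.339)(4.701569) + (-2.932) = -1.338168.
For k = 2 (> q): gamma(2) = phi_1 gamma(1) = (0.339)(-1.338168) = -0.453639.
Therefore gamma(2) = -0.4536 (to 4 decimal places).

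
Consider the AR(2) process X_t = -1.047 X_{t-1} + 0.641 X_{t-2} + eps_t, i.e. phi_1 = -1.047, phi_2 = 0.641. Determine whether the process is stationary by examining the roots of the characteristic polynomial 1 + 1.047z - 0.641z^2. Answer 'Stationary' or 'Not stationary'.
\text{Not stationary}

The AR(p) characteristic polynomial is P(z) = 1 + 1.047z - 0.641z^2.
Stationarity requires all roots to lie outside the unit circle, i.e. |z| > 1 for every root.
Set 1 + (1.047) z + (-0.641) z^2 = 0, i.e. a z^2 + b z + c = 0 with a = -0.641, b = 1.047, c = 1.
Discriminant D = b^2 - 4ac = (1.047)^2 - 4*(-0.641)*1 = 1.096209 - (-2.564) = 3.660209.
D >= 0, so the roots are real: z = (-b +/- sqrt(D)) / (2a) = (-1.047 +/- 1.913167) / (-1.282).
  z_1 = (-1.047 + 1.913167) / (-1.282) = -0.6756,   |z_1| = 0.6756.
  z_2 = (-1.047 - 1.913167) / (-1.282) = 2.309,   |z_2| = 2.309.
Moduli of all roots: 0.6756, 2.3090.
All moduli strictly greater than 1? No.
Verdict: Not stationary.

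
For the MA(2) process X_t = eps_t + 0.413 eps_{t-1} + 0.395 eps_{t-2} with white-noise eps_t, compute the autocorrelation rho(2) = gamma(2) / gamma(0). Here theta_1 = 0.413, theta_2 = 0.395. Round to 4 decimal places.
\rho(2) = 0.2978

For an MA(q) process with theta_0 = 1, the autocovariance is
  gamma(k) = sigma^2 * sum_{i=0..q-k} theta_i * theta_{i+k},
and rho(k) = gamma(k) / gamma(0). Sigma^2 cancels.
  numerator   = (1)*(0.395) = 0.395.
  denominator = (1)^2 + (0.413)^2 + (0.395)^2 = 1.326594.
  rho(2) = 0.395 / 1.326594 = 0.2978.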